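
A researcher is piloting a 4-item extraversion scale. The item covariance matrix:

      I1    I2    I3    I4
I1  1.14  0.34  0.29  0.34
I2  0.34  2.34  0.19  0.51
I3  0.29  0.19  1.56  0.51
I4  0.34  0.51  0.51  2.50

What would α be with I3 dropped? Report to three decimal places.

Remaining items: I1, I2, I4 (k = 3).
Σσ²ᵢ = 1.14 + 2.34 + 2.50 = 5.98
Var(T) = 5.98 + 2 × 1.19 = 8.36
α (item deleted) = (3/2)·(1 − 5.98/8.36) = 0.427

α = 0.427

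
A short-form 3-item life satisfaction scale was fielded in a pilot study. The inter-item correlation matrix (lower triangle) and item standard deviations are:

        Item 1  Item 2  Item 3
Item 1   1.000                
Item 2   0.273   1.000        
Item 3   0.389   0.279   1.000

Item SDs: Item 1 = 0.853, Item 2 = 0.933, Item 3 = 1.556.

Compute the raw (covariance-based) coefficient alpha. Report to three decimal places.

Σσ²ᵢ = 0.853² + 0.933² + 1.556² = 4.0192
Covariances σ_ij = r_ij · s_i · s_j:
  σ(Item 1,Item 2) = 0.273 × 0.853 × 0.933 = 0.2173
  σ(Item 1,Item 3) = 0.389 × 0.853 × 1.556 = 0.5163
  σ(Item 2,Item 3) = 0.279 × 0.933 × 1.556 = 0.4050
σ²_T = Σσ²ᵢ + 2·Σσ_ij = 4.0192 + 2 × 1.1386 = 6.2964
α = (3/2)·(1 − 4.0192/6.2964) = 0.543

α = 0.543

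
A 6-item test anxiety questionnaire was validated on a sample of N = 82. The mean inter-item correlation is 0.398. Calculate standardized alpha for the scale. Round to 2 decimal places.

α = 0.80

Standardized α = k·r̄ / (1 + (k−1)·r̄) = 6 × 0.398 / (1 + 5 × 0.398)
  = 2.3880 / 2.9900 = 0.80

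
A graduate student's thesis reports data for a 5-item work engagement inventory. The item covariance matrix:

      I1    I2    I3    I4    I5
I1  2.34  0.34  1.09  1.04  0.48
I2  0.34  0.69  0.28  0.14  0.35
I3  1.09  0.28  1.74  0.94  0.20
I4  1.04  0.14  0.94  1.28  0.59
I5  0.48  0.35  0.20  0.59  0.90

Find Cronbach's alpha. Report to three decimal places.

α = 0.763

sum of item variances = 2.34 + 0.69 + 1.74 + 1.28 + 0.90 = 6.95
Sum of off-diagonal covariances = 5.45
total variance = 6.95 + 2 × 5.45 = 17.85
α = (k/(k−1))·(1 − sum of item variances/total variance) = (5/4)·(1 − 6.95/17.85) = 0.763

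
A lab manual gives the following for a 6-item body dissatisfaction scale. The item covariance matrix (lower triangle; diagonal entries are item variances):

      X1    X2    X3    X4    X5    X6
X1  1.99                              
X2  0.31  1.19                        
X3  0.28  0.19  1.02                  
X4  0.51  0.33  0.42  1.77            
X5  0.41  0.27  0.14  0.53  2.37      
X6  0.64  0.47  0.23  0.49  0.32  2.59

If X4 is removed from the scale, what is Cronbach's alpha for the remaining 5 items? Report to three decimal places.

Remaining items: X1, X2, X3, X5, X6 (k = 5).
Σσᵢ² = 1.99 + 1.19 + 1.02 + 2.37 + 2.59 = 9.16
σ²_total = 9.16 + 2 × 3.26 = 15.68
α (item deleted) = (5/4)·(1 − 9.16/15.68) = 0.520

Cronbach's alpha = 0.520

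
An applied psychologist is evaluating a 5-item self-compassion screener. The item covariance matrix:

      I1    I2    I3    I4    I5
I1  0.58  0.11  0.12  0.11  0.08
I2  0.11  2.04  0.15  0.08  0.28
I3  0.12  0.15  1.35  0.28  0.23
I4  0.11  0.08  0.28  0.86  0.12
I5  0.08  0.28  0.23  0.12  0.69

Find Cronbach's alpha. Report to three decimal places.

Cronbach's alpha = 0.451

Σσᵢ² = 0.58 + 2.04 + 1.35 + 0.86 + 0.69 = 5.52
Σ_{i<j} σ_ij = 1.56
total variance = 5.52 + 2 × 1.56 = 8.64
α = (k/(k−1))·(1 − Σσᵢ²/total variance) = (5/4)·(1 − 5.52/8.64) = 0.451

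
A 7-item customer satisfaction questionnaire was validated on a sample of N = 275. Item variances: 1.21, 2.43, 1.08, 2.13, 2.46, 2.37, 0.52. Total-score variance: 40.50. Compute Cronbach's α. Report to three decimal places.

sum of item variances = 1.21 + 2.43 + 1.08 + 2.13 + 2.46 + 2.37 + 0.52 = 12.20
α = (k/(k−1))·(1 − sum of item variances/σ²_total) = (7/6)·(1 − 12.20/40.50) = 0.815

Cronbach's α = 0.815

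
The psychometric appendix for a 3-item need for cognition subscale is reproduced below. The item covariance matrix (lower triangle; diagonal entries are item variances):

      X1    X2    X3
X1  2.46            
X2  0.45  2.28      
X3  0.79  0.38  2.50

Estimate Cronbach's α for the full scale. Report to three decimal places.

ΣVar(i) = 2.46 + 2.28 + 2.50 = 7.24
Sum of off-diagonal covariances = 1.62
Var(T) = 7.24 + 2 × 1.62 = 10.48
α = (k/(k−1))·(1 − ΣVar(i)/Var(T)) = (3/2)·(1 − 7.24/10.48) = 0.464

Cronbach's α = 0.464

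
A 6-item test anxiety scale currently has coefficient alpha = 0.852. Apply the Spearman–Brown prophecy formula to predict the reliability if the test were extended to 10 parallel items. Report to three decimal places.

predicted reliability = 0.906

Length factor m = 10/6 = 1.6667
α' = m·α / (1 + (m−1)·α)
   = 10/6 × 0.852 / (1 + (10/6 − 1) × 0.852)
   = 1.4200 / 1.5680 = 0.906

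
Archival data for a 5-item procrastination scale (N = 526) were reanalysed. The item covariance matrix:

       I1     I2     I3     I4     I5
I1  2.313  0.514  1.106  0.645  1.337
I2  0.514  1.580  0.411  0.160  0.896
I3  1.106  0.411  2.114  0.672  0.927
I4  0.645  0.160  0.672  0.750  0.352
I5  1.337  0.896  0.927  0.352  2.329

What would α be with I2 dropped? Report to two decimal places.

α = 0.76

Remaining items: I1, I3, I4, I5 (k = 4).
Σσᵢ² = 2.313 + 2.114 + 0.750 + 2.329 = 7.506
σ²_T = 7.506 + 2 × 5.039 = 17.584
α (item deleted) = (4/3)·(1 − 7.506/17.584) = 0.76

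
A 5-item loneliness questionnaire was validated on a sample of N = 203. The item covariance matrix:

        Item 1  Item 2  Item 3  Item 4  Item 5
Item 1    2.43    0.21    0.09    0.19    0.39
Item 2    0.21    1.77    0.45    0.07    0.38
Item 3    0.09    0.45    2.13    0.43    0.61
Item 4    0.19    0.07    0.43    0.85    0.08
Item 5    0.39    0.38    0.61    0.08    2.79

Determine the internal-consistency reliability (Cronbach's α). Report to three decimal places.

Σσ²ᵢ = 2.43 + 1.77 + 2.13 + 0.85 + 2.79 = 9.97
Σ_{i<j} σ_ij = 2.90
σ²_total = 9.97 + 2 × 2.90 = 15.77
α = (k/(k−1))·(1 − Σσ²ᵢ/σ²_total) = (5/4)·(1 − 9.97/15.77) = 0.460

Cronbach's α = 0.460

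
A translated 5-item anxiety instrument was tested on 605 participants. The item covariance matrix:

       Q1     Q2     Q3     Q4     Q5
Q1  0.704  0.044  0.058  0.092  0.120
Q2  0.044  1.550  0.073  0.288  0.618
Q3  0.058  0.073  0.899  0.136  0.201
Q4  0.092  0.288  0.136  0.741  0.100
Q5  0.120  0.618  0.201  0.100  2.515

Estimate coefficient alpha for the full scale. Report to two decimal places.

coefficient alpha = 0.44

Σσ²ᵢ = 0.704 + 1.550 + 0.899 + 0.741 + 2.515 = 6.409
Σ_{i<j} σ_ij = 1.730
Var(T) = 6.409 + 2 × 1.730 = 9.869
α = (k/(k−1))·(1 − Σσ²ᵢ/Var(T)) = (5/4)·(1 − 6.409/9.869) = 0.44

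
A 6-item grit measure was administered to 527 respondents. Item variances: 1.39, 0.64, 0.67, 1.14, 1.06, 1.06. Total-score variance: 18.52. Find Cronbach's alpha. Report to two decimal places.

α = 0.81

sum of item variances = 1.39 + 0.64 + 0.67 + 1.14 + 1.06 + 1.06 = 5.96
α = (k/(k−1))·(1 − sum of item variances/total variance) = (6/5)·(1 − 5.96/18.52) = 0.81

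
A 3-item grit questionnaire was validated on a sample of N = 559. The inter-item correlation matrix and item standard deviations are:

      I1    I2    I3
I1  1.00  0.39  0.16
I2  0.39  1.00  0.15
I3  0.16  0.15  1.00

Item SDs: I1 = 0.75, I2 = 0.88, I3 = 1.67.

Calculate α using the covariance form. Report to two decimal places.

α = 0.37

Σσ²ᵢ = 0.75² + 0.88² + 1.67² = 4.1258
Covariances σ_ij = r_ij · s_i · s_j:
  σ(I1,I2) = 0.39 × 0.75 × 0.88 = 0.2574
  σ(I1,I3) = 0.16 × 0.75 × 1.67 = 0.2004
  σ(I2,I3) = 0.15 × 0.88 × 1.67 = 0.2204
σ²_T = Σσ²ᵢ + 2·Σσ_ij = 4.1258 + 2 × 0.6782 = 5.4822
α = (3/2)·(1 − 4.1258/5.4822) = 0.37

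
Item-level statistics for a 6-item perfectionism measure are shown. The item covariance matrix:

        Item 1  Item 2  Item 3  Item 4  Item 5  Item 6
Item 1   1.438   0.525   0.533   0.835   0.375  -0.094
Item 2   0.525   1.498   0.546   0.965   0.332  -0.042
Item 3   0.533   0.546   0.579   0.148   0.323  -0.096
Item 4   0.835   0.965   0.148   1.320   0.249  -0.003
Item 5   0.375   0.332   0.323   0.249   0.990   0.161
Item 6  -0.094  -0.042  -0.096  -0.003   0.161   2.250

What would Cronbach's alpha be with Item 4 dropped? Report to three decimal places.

Cronbach's alpha = 0.539

Remaining items: Item 1, Item 2, Item 3, Item 5, Item 6 (k = 5).
sum of item variances = 1.438 + 1.498 + 0.579 + 0.990 + 2.250 = 6.755
Var(T) = 6.755 + 2 × 2.563 = 11.881
α (item deleted) = (5/4)·(1 − 6.755/11.881) = 0.539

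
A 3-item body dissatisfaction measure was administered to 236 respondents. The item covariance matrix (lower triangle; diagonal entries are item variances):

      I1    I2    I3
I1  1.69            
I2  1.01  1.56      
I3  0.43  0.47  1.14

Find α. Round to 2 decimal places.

Σσ²ᵢ = 1.69 + 1.56 + 1.14 = 4.39
Σ_{i<j} σ_ij = 1.91
total variance = 4.39 + 2 × 1.91 = 8.21
α = (k/(k−1))·(1 − Σσ²ᵢ/total variance) = (3/2)·(1 − 4.39/8.21) = 0.70

α = 0.70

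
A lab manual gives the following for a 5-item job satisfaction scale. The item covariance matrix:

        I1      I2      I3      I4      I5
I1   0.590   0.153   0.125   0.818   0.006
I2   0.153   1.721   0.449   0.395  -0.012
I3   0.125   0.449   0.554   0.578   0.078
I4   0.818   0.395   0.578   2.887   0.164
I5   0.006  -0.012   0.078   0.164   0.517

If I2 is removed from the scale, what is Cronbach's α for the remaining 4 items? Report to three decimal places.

α = 0.583

Remaining items: I1, I3, I4, I5 (k = 4).
ΣVar(i) = 0.590 + 0.554 + 2.887 + 0.517 = 4.548
σ²_total = 4.548 + 2 × 1.769 = 8.086
α (item deleted) = (4/3)·(1 − 4.548/8.086) = 0.583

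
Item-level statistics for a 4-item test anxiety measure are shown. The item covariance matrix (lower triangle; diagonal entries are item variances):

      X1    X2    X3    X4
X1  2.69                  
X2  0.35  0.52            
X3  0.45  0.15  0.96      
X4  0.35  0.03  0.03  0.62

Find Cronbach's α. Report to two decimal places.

Σσᵢ² = 2.69 + 0.52 + 0.96 + 0.62 = 4.79
Sum of off-diagonal covariances = 1.36
σ²_T = 4.79 + 2 × 1.36 = 7.51
α = (k/(k−1))·(1 − Σσᵢ²/σ²_T) = (4/3)·(1 − 4.79/7.51) = 0.48

α = 0.48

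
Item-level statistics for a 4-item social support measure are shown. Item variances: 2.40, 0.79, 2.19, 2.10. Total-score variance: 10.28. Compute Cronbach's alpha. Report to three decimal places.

Cronbach's alpha = 0.363

ΣVar(i) = 2.40 + 0.79 + 2.19 + 2.10 = 7.48
α = (k/(k−1))·(1 − ΣVar(i)/total variance) = (4/3)·(1 − 7.48/10.28) = 0.363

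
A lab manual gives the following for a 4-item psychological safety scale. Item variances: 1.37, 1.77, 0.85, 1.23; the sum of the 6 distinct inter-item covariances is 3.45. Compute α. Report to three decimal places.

ΣVar(i) = 1.37 + 1.77 + 0.85 + 1.23 = 5.22
Sum of distinct covariances = 3.45
total variance = ΣVar(i) + 2·Σcov = 5.22 + 2 × 3.45 = 12.12
α = (4/3)·(1 − 5.22/12.12) = 0.759

α = 0.759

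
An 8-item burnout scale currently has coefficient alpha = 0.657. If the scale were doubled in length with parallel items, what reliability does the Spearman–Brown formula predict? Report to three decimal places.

Length factor m = 2
α' = m·α / (1 + (m−1)·α)
   = 2 × 0.657 / (1 + (2 − 1) × 0.657)
   = 1.3140 / 1.6570 = 0.793

predicted reliability = 0.793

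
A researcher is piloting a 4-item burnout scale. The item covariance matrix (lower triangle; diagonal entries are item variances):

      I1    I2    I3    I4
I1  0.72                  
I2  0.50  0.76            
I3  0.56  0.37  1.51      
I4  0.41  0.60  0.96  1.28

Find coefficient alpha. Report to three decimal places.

α = 0.819

Σσ²ᵢ = 0.72 + 0.76 + 1.51 + 1.28 = 4.27
Σ_{i<j} σ_ij = 3.40
σ²_total = 4.27 + 2 × 3.40 = 11.07
α = (k/(k−1))·(1 − Σσ²ᵢ/σ²_total) = (4/3)·(1 − 4.27/11.07) = 0.819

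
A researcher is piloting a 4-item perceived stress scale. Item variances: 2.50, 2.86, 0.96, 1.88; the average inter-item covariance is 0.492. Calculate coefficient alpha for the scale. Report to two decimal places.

sum of item variances = 2.50 + 2.86 + 0.96 + 1.88 = 8.20
Sum of the 6 distinct covariances = 6 × 0.492 = 2.952
σ²_total = sum of item variances + 2·Σcov = 8.20 + 2 × 2.952 = 14.104
α = (4/3)·(1 − 8.20/14.104) = 0.56

coefficient alpha = 0.56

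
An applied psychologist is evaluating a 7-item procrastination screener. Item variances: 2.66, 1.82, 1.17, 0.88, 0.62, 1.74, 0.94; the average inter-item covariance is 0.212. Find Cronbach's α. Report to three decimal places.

Cronbach's α = 0.554

Σσᵢ² = 2.66 + 1.82 + 1.17 + 0.88 + 0.62 + 1.74 + 0.94 = 9.83
Sum of the 21 distinct covariances = 21 × 0.212 = 4.452
σ²_T = Σσᵢ² + 2·Σcov = 9.83 + 2 × 4.452 = 18.734
α = (7/6)·(1 − 9.83/18.734) = 0.554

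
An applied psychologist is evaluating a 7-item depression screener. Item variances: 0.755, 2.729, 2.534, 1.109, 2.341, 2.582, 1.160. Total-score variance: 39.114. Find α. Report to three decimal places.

α = 0.773

Σσ²ᵢ = 0.755 + 2.729 + 2.534 + 1.109 + 2.341 + 2.582 + 1.160 = 13.210
α = (k/(k−1))·(1 − Σσ²ᵢ/σ²_T) = (7/6)·(1 − 13.210/39.114) = 0.773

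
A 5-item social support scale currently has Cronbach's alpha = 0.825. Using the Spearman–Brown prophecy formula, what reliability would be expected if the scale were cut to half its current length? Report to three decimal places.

predicted reliability = 0.702

Length factor m = 1/2
α' = m·α / (1 − (1−m)·α)
   = 1/2 × 0.825 / (1 − (1 − 1/2) × 0.825)
   = 0.4125 / 0.5875 = 0.702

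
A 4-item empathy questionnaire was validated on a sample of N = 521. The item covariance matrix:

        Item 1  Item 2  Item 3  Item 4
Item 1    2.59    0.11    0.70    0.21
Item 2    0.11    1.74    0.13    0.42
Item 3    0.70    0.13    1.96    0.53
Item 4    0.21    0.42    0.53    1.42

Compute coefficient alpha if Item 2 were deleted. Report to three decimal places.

Remaining items: Item 1, Item 3, Item 4 (k = 3).
Σσᵢ² = 2.59 + 1.96 + 1.42 = 5.97
σ²_T = 5.97 + 2 × 1.44 = 8.85
α (item deleted) = (3/2)·(1 − 5.97/8.85) = 0.488

α = 0.488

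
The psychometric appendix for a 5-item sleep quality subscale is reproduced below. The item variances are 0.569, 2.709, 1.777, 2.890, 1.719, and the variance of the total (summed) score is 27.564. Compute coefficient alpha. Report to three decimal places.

ΣVar(i) = 0.569 + 2.709 + 1.777 + 2.890 + 1.719 = 9.664
α = (k/(k−1))·(1 − ΣVar(i)/σ²_T) = (5/4)·(1 − 9.664/27.564) = 0.812

coefficient alpha = 0.812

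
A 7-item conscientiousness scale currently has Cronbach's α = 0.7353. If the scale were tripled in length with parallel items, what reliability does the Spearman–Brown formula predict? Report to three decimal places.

predicted reliability = 0.893

Length factor m = 3
α' = m·α / (1 + (m−1)·α)
   = 3 × 0.7353 / (1 + (3 − 1) × 0.7353)
   = 2.2059 / 2.4706 = 0.893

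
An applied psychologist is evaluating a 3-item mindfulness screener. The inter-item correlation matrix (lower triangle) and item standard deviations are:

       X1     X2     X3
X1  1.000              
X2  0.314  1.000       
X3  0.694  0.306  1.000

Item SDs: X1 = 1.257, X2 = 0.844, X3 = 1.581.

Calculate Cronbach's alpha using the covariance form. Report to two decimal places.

α = 0.70

Σσ²ᵢ = 1.257² + 0.844² + 1.581² = 4.7919
Covariances σ_ij = r_ij · s_i · s_j:
  σ(X1,X2) = 0.314 × 1.257 × 0.844 = 0.3331
  σ(X1,X3) = 0.694 × 1.257 × 1.581 = 1.3792
  σ(X2,X3) = 0.306 × 0.844 × 1.581 = 0.4083
σ²_T = Σσ²ᵢ + 2·Σσ_ij = 4.7919 + 2 × 2.1206 = 9.0331
α = (3/2)·(1 − 4.7919/9.0331) = 0.70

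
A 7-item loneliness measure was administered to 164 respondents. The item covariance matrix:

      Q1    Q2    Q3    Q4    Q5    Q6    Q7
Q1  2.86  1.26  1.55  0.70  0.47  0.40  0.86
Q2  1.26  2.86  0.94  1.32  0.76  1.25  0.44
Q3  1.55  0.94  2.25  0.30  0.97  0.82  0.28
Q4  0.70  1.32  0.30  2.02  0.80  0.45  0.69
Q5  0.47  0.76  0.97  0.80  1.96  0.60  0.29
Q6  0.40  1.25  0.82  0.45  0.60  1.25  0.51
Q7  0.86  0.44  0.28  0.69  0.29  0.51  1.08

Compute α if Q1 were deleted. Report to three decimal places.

α = 0.775

Remaining items: Q2, Q3, Q4, Q5, Q6, Q7 (k = 6).
ΣVar(i) = 2.86 + 2.25 + 2.02 + 1.96 + 1.25 + 1.08 = 11.42
Var(T) = 11.42 + 2 × 10.42 = 32.26
α (item deleted) = (6/5)·(1 − 11.42/32.26) = 0.775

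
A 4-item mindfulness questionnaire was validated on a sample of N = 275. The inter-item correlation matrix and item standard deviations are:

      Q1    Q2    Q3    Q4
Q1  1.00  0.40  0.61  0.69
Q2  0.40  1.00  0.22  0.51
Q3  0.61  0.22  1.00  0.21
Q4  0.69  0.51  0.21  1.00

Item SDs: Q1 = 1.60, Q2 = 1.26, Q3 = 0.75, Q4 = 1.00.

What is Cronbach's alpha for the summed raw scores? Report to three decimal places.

Σσ²ᵢ = 1.60² + 1.26² + 0.75² + 1.00² = 5.7101
Covariances σ_ij = r_ij · s_i · s_j:
  σ(Q1,Q2) = 0.40 × 1.60 × 1.26 = 0.8064
  σ(Q1,Q3) = 0.61 × 1.60 × 0.75 = 0.7320
  σ(Q1,Q4) = 0.69 × 1.60 × 1.00 = 1.1040
  σ(Q2,Q3) = 0.22 × 1.26 × 0.75 = 0.2079
  σ(Q2,Q4) = 0.51 × 1.26 × 1.00 = 0.6426
  σ(Q3,Q4) = 0.21 × 0.75 × 1.00 = 0.1575
σ²_T = Σσ²ᵢ + 2·Σσ_ij = 5.7101 + 2 × 3.6504 = 13.0109
α = (4/3)·(1 − 5.7101/13.0109) = 0.748

α = 0.748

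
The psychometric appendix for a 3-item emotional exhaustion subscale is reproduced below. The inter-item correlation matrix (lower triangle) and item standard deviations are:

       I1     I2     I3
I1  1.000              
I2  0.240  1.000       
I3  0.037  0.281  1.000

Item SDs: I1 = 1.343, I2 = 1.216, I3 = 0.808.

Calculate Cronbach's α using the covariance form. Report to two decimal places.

Σσ²ᵢ = 1.343² + 1.216² + 0.808² = 3.9352
Covariances σ_ij = r_ij · s_i · s_j:
  σ(I1,I2) = 0.240 × 1.343 × 1.216 = 0.3919
  σ(I1,I3) = 0.037 × 1.343 × 0.808 = 0.0402
  σ(I2,I3) = 0.281 × 1.216 × 0.808 = 0.2761
σ²_T = Σσ²ᵢ + 2·Σσ_ij = 3.9352 + 2 × 0.7082 = 5.3516
α = (3/2)·(1 − 3.9352/5.3516) = 0.40

Cronbach's α = 0.40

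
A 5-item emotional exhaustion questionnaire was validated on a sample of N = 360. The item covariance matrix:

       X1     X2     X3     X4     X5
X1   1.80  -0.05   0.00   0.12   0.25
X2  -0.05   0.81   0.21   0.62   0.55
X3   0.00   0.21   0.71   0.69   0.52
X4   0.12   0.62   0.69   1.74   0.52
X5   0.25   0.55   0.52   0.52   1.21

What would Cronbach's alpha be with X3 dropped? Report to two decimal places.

Remaining items: X1, X2, X4, X5 (k = 4).
ΣVar(i) = 1.80 + 0.81 + 1.74 + 1.21 = 5.56
Var(T) = 5.56 + 2 × 2.01 = 9.58
α (item deleted) = (4/3)·(1 − 5.56/9.58) = 0.56

α = 0.56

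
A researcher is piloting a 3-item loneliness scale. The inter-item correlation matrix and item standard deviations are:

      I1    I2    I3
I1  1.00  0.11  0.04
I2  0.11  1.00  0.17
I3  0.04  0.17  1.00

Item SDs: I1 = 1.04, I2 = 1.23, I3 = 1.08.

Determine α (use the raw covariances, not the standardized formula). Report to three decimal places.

α = 0.269

Σσ²ᵢ = 1.04² + 1.23² + 1.08² = 3.7609
Covariances σ_ij = r_ij · s_i · s_j:
  σ(I1,I2) = 0.11 × 1.04 × 1.23 = 0.1407
  σ(I1,I3) = 0.04 × 1.04 × 1.08 = 0.0449
  σ(I2,I3) = 0.17 × 1.23 × 1.08 = 0.2258
σ²_T = Σσ²ᵢ + 2·Σσ_ij = 3.7609 + 2 × 0.4114 = 4.5837
α = (3/2)·(1 − 3.7609/4.5837) = 0.269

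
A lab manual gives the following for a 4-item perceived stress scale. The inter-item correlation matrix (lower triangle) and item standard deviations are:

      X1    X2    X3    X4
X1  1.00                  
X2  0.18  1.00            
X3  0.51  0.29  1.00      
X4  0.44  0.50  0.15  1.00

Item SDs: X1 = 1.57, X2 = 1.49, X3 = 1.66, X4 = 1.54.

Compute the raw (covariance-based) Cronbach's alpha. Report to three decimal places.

Σσ²ᵢ = 1.57² + 1.49² + 1.66² + 1.54² = 9.8122
Covariances σ_ij = r_ij · s_i · s_j:
  σ(X1,X2) = 0.18 × 1.57 × 1.49 = 0.4211
  σ(X1,X3) = 0.51 × 1.57 × 1.66 = 1.3292
  σ(X1,X4) = 0.44 × 1.57 × 1.54 = 1.0638
  σ(X2,X3) = 0.29 × 1.49 × 1.66 = 0.7173
  σ(X2,X4) = 0.50 × 1.49 × 1.54 = 1.1473
  σ(X3,X4) = 0.15 × 1.66 × 1.54 = 0.3835
σ²_T = Σσ²ᵢ + 2·Σσ_ij = 9.8122 + 2 × 5.0622 = 19.9366
α = (4/3)·(1 − 9.8122/19.9366) = 0.677

Cronbach's alpha = 0.677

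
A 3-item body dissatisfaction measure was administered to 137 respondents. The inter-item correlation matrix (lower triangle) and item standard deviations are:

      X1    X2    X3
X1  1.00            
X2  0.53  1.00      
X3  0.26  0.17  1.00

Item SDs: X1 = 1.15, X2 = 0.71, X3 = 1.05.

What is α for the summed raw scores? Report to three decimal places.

α = 0.560

Σσ²ᵢ = 1.15² + 0.71² + 1.05² = 2.9291
Covariances σ_ij = r_ij · s_i · s_j:
  σ(X1,X2) = 0.53 × 1.15 × 0.71 = 0.4327
  σ(X1,X3) = 0.26 × 1.15 × 1.05 = 0.3140
  σ(X2,X3) = 0.17 × 0.71 × 1.05 = 0.1267
σ²_T = Σσ²ᵢ + 2·Σσ_ij = 2.9291 + 2 × 0.8734 = 4.6759
α = (3/2)·(1 − 2.9291/4.6759) = 0.560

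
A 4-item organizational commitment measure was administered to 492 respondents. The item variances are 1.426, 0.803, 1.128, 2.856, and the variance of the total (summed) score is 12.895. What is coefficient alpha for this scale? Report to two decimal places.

sum of item variances = 1.426 + 0.803 + 1.128 + 2.856 = 6.213
α = (k/(k−1))·(1 − sum of item variances/Var(T)) = (4/3)·(1 − 6.213/12.895) = 0.69

α = 0.69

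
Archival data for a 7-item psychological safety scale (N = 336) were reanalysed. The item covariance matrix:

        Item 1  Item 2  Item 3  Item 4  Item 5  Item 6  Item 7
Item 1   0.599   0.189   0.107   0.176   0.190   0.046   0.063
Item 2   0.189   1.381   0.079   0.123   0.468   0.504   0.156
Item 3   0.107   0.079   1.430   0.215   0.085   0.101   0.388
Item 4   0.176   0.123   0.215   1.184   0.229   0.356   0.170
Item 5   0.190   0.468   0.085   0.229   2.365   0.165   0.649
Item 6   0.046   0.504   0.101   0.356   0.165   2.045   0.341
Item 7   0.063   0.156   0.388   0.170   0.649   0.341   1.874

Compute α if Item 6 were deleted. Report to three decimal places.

α = 0.512

Remaining items: Item 1, Item 2, Item 3, Item 4, Item 5, Item 7 (k = 6).
ΣVar(i) = 0.599 + 1.381 + 1.430 + 1.184 + 2.365 + 1.874 = 8.833
total variance = 8.833 + 2 × 3.287 = 15.407
α (item deleted) = (6/5)·(1 − 8.833/15.407) = 0.512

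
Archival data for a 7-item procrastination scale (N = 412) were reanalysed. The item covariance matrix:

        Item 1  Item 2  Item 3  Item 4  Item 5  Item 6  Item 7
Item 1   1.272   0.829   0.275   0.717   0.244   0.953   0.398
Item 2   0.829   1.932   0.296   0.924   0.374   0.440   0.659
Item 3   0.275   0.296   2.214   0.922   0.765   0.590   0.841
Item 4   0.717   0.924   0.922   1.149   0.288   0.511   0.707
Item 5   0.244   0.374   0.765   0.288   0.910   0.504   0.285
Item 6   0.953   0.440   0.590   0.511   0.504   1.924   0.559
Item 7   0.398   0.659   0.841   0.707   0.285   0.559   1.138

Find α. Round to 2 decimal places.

α = 0.81

Σσᵢ² = 1.272 + 1.932 + 2.214 + 1.149 + 0.910 + 1.924 + 1.138 = 10.539
Sum of the distinct covariances = 12.081
σ²_T = 10.539 + 2 × 12.081 = 34.701
α = (k/(k−1))·(1 − Σσᵢ²/σ²_T) = (7/6)·(1 − 10.539/34.701) = 0.81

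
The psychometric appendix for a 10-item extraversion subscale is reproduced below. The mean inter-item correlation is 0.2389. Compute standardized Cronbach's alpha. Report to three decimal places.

Standardized α = k·r̄ / (1 + (k−1)·r̄) = 10 × 0.2389 / (1 + 9 × 0.2389)
  = 2.3890 / 3.1501 = 0.758

standardized Cronbach's alpha = 0.758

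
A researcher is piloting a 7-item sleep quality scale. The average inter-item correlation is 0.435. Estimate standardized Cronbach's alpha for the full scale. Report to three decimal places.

α = 0.843

Standardized α = k·r̄ / (1 + (k−1)·r̄) = 7 × 0.435 / (1 + 6 × 0.435)
  = 3.0450 / 3.6100 = 0.843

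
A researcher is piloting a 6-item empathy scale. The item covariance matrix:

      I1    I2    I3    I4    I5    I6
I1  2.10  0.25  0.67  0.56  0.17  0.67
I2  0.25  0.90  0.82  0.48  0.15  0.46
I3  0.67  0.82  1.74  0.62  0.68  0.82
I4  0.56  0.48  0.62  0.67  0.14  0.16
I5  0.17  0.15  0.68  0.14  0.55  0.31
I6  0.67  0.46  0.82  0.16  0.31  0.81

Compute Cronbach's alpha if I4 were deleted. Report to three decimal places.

α = 0.776

Remaining items: I1, I2, I3, I5, I6 (k = 5).
sum of item variances = 2.10 + 0.90 + 1.74 + 0.55 + 0.81 = 6.10
σ²_T = 6.10 + 2 × 5.00 = 16.10
α (item deleted) = (5/4)·(1 − 6.10/16.10) = 0.776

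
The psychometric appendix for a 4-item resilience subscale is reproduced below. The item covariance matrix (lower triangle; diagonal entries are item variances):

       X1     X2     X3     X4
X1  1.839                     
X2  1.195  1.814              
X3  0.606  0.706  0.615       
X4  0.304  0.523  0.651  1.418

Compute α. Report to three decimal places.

ΣVar(i) = 1.839 + 1.814 + 0.615 + 1.418 = 5.686
Sum of the distinct covariances = 3.985
σ²_total = 5.686 + 2 × 3.985 = 13.656
α = (k/(k−1))·(1 − ΣVar(i)/σ²_total) = (4/3)·(1 − 5.686/13.656) = 0.778

α = 0.778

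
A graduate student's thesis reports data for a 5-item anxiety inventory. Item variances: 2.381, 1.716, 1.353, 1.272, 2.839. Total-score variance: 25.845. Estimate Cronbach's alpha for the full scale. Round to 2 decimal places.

α = 0.79

Σσᵢ² = 2.381 + 1.716 + 1.353 + 1.272 + 2.839 = 9.561
α = (k/(k−1))·(1 − Σσᵢ²/σ²_T) = (5/4)·(1 − 9.561/25.845) = 0.79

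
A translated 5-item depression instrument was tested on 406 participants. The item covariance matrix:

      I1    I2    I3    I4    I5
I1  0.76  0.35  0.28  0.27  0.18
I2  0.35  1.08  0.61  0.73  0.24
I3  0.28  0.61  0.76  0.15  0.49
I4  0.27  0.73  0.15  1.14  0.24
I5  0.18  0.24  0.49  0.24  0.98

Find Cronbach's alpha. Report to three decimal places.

sum of item variances = 0.76 + 1.08 + 0.76 + 1.14 + 0.98 = 4.72
Sum of off-diagonal covariances = 3.54
σ²_total = 4.72 + 2 × 3.54 = 11.80
α = (k/(k−1))·(1 − sum of item variances/σ²_total) = (5/4)·(1 − 4.72/11.80) = 0.750

Cronbach's alpha = 0.750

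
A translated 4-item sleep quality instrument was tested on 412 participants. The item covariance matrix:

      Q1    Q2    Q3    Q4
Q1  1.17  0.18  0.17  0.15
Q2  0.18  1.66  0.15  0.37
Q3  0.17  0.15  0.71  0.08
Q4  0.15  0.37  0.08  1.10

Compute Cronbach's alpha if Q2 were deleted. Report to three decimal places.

α = 0.317

Remaining items: Q1, Q3, Q4 (k = 3).
ΣVar(i) = 1.17 + 0.71 + 1.10 = 2.98
σ²_T = 2.98 + 2 × 0.40 = 3.78
α (item deleted) = (3/2)·(1 − 2.98/3.78) = 0.317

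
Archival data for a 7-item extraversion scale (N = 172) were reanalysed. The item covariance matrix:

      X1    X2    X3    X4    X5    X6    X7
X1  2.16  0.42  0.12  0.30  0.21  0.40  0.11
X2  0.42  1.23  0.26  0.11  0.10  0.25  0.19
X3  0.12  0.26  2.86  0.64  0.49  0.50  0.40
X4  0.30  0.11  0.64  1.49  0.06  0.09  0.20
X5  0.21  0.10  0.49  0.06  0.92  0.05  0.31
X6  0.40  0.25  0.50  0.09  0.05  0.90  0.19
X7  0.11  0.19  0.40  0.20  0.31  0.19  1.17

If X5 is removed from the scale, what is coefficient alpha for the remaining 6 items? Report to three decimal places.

Remaining items: X1, X2, X3, X4, X6, X7 (k = 6).
ΣVar(i) = 2.16 + 1.23 + 2.86 + 1.49 + 0.90 + 1.17 = 9.81
Var(T) = 9.81 + 2 × 4.18 = 18.17
α (item deleted) = (6/5)·(1 − 9.81/18.17) = 0.552

coefficient alpha = 0.552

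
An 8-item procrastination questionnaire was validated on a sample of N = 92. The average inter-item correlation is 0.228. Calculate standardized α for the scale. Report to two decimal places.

α = 0.70

Standardized α = k·r̄ / (1 + (k−1)·r̄) = 8 × 0.228 / (1 + 7 × 0.228)
  = 1.8240 / 2.5960 = 0.70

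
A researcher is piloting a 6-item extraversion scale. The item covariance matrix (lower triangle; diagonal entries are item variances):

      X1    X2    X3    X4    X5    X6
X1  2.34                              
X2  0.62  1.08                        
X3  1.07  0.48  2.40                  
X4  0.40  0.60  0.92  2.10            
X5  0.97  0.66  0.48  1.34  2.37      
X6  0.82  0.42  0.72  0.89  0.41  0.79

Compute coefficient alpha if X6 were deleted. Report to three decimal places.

coefficient alpha = 0.743

Remaining items: X1, X2, X3, X4, X5 (k = 5).
ΣVar(i) = 2.34 + 1.08 + 2.40 + 2.10 + 2.37 = 10.29
σ²_T = 10.29 + 2 × 7.54 = 25.37
α (item deleted) = (5/4)·(1 − 10.29/25.37) = 0.743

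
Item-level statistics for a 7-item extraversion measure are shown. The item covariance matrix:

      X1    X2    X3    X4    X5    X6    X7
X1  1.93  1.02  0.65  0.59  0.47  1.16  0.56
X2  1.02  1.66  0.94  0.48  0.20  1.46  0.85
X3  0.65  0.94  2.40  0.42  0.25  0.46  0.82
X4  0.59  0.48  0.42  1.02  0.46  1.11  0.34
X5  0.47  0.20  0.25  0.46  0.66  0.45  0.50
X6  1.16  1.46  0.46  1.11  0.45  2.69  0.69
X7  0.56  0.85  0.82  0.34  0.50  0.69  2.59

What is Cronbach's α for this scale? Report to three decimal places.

Cronbach's α = 0.796

Σσᵢ² = 1.93 + 1.66 + 2.40 + 1.02 + 0.66 + 2.69 + 2.59 = 12.95
Sum of off-diagonal covariances = 13.88
σ²_total = 12.95 + 2 × 13.88 = 40.71
α = (k/(k−1))·(1 − Σσᵢ²/σ²_total) = (7/6)·(1 − 12.95/40.71) = 0.796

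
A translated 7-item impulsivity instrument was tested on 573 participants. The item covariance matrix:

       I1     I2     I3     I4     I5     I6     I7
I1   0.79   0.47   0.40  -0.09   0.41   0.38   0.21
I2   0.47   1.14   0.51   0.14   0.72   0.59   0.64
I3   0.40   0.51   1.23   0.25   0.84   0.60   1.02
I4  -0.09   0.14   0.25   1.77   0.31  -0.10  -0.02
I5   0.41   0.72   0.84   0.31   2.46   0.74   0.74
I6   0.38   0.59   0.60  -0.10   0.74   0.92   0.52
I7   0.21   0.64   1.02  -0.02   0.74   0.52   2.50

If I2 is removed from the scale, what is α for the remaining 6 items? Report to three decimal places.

Remaining items: I1, I3, I4, I5, I6, I7 (k = 6).
sum of item variances = 0.79 + 1.23 + 1.77 + 2.46 + 0.92 + 2.50 = 9.67
Var(T) = 9.67 + 2 × 6.21 = 22.09
α (item deleted) = (6/5)·(1 − 9.67/22.09) = 0.675

α = 0.675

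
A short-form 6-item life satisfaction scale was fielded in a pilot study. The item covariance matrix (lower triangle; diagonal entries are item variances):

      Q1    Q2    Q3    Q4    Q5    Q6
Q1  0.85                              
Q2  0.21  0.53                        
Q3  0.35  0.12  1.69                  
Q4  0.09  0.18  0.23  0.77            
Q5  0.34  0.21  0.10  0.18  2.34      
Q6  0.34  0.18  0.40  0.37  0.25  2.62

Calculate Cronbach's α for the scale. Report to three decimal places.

Cronbach's α = 0.536

Σσᵢ² = 0.85 + 0.53 + 1.69 + 0.77 + 2.34 + 2.62 = 8.80
Sum of off-diagonal covariances = 3.55
total variance = 8.80 + 2 × 3.55 = 15.90
α = (k/(k−1))·(1 − Σσᵢ²/total variance) = (6/5)·(1 − 8.80/15.90) = 0.536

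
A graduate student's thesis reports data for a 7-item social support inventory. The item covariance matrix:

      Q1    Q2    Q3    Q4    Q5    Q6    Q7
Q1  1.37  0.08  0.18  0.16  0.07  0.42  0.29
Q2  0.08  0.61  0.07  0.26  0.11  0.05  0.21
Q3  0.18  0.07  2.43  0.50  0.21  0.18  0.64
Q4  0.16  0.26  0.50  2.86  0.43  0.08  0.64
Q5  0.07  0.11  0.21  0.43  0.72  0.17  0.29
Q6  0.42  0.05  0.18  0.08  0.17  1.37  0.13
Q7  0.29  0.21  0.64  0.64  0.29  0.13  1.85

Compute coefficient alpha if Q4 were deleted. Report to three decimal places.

coefficient alpha = 0.511

Remaining items: Q1, Q2, Q3, Q5, Q6, Q7 (k = 6).
Σσ²ᵢ = 1.37 + 0.61 + 2.43 + 0.72 + 1.37 + 1.85 = 8.35
σ²_total = 8.35 + 2 × 3.10 = 14.55
α (item deleted) = (6/5)·(1 − 8.35/14.55) = 0.511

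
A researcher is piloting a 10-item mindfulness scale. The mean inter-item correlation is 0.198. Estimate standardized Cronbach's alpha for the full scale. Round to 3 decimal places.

α = 0.712

Standardized α = k·r̄ / (1 + (k−1)·r̄) = 10 × 0.198 / (1 + 9 × 0.198)
  = 1.9800 / 2.7820 = 0.712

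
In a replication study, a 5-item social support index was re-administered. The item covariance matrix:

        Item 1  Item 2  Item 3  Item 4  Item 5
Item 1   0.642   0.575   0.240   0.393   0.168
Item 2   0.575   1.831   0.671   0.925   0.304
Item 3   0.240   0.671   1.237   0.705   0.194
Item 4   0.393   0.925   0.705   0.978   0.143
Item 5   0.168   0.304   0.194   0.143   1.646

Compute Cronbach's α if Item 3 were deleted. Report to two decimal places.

Cronbach's α = 0.66

Remaining items: Item 1, Item 2, Item 4, Item 5 (k = 4).
Σσᵢ² = 0.642 + 1.831 + 0.978 + 1.646 = 5.097
σ²_total = 5.097 + 2 × 2.508 = 10.113
α (item deleted) = (4/3)·(1 − 5.097/10.113) = 0.66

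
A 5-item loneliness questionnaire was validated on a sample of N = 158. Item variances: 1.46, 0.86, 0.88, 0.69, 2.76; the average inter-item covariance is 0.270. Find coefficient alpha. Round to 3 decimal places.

Σσ²ᵢ = 1.46 + 0.86 + 0.88 + 0.69 + 2.76 = 6.65
Sum of the 10 distinct covariances = 10 × 0.270 = 2.700
total variance = Σσ²ᵢ + 2·Σcov = 6.65 + 2 × 2.700 = 12.050
α = (5/4)·(1 − 6.65/12.050) = 0.560

coefficient alpha = 0.560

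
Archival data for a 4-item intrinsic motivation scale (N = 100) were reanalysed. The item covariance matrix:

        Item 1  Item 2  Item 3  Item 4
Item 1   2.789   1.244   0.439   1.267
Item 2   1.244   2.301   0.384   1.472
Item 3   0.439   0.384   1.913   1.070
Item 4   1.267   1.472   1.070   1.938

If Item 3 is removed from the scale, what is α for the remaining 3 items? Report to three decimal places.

Remaining items: Item 1, Item 2, Item 4 (k = 3).
Σσ²ᵢ = 2.789 + 2.301 + 1.938 = 7.028
σ²_T = 7.028 + 2 × 3.983 = 14.994
α (item deleted) = (3/2)·(1 − 7.028/14.994) = 0.797

α = 0.797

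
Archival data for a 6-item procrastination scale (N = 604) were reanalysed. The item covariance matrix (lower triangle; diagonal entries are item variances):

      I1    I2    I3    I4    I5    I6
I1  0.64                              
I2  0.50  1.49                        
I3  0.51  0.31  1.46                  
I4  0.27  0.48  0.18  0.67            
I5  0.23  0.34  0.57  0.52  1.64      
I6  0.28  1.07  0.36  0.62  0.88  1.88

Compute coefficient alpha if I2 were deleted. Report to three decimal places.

α = 0.730

Remaining items: I1, I3, I4, I5, I6 (k = 5).
ΣVar(i) = 0.64 + 1.46 + 0.67 + 1.64 + 1.88 = 6.29
total variance = 6.29 + 2 × 4.42 = 15.13
α (item deleted) = (5/4)·(1 − 6.29/15.13) = 0.730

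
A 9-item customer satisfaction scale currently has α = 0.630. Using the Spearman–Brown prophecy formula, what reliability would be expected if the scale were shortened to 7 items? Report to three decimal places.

Length factor m = 7/9 = 0.7778
α' = m·α / (1 − (1−m)·α)
   = 7/9 × 0.630 / (1 − (1 − 7/9) × 0.630)
   = 0.4900 / 0.8600 = 0.570

predicted reliability = 0.570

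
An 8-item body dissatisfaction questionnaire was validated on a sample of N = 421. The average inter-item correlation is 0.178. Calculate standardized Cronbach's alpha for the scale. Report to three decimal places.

Standardized α = k·r̄ / (1 + (k−1)·r̄) = 8 × 0.178 / (1 + 7 × 0.178)
  = 1.4240 / 2.2460 = 0.634

α = 0.634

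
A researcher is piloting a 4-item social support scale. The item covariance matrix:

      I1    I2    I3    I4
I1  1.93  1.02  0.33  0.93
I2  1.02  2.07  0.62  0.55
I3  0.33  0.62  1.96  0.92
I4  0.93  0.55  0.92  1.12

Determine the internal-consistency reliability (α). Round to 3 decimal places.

Σσ²ᵢ = 1.93 + 2.07 + 1.96 + 1.12 = 7.08
Sum of the distinct covariances = 4.37
σ²_total = 7.08 + 2 × 4.37 = 15.82
α = (k/(k−1))·(1 − Σσ²ᵢ/σ²_total) = (4/3)·(1 − 7.08/15.82) = 0.737

α = 0.737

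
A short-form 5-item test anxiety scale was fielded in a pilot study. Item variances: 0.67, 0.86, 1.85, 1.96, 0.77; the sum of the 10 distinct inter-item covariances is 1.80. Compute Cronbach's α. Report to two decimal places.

sum of item variances = 0.67 + 0.86 + 1.85 + 1.96 + 0.77 = 6.11
Sum of distinct covariances = 1.80
σ²_T = sum of item variances + 2·Σcov = 6.11 + 2 × 1.80 = 9.71
α = (5/4)·(1 − 6.11/9.71) = 0.46

Cronbach's α = 0.46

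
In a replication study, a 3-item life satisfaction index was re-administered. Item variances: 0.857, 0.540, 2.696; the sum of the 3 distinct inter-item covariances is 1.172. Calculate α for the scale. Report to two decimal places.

Σσ²ᵢ = 0.857 + 0.540 + 2.696 = 4.093
Sum of distinct covariances = 1.172
σ²_total = Σσ²ᵢ + 2·Σcov = 4.093 + 2 × 1.172 = 6.437
α = (3/2)·(1 − 4.093/6.437) = 0.55

α = 0.55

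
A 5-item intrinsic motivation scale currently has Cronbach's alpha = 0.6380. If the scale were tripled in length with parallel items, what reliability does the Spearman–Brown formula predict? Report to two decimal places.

predicted reliability = 0.84

Length factor m = 3
α' = m·α / (1 + (m−1)·α)
   = 3 × 0.6380 / (1 + (3 − 1) × 0.6380)
   = 1.9140 / 2.2760 = 0.84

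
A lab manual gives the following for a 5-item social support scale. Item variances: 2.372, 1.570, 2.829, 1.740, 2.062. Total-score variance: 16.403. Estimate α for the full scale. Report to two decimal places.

Σσᵢ² = 2.372 + 1.570 + 2.829 + 1.740 + 2.062 = 10.573
α = (k/(k−1))·(1 − Σσᵢ²/Var(T)) = (5/4)·(1 − 10.573/16.403) = 0.44

α = 0.44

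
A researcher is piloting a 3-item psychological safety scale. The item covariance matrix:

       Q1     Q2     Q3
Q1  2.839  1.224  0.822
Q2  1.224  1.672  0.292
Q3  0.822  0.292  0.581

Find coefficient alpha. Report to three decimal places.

coefficient alpha = 0.718

sum of item variances = 2.839 + 1.672 + 0.581 = 5.092
Sum of the distinct covariances = 2.338
σ²_T = 5.092 + 2 × 2.338 = 9.768
α = (k/(k−1))·(1 − sum of item variances/σ²_T) = (3/2)·(1 − 5.092/9.768) = 0.718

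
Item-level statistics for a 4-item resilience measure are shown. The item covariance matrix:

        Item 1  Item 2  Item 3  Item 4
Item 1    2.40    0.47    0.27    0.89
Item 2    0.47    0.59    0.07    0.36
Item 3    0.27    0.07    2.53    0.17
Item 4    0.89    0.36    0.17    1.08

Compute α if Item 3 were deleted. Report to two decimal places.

Remaining items: Item 1, Item 2, Item 4 (k = 3).
sum of item variances = 2.40 + 0.59 + 1.08 = 4.07
Var(T) = 4.07 + 2 × 1.72 = 7.51
α (item deleted) = (3/2)·(1 − 4.07/7.51) = 0.69

α = 0.69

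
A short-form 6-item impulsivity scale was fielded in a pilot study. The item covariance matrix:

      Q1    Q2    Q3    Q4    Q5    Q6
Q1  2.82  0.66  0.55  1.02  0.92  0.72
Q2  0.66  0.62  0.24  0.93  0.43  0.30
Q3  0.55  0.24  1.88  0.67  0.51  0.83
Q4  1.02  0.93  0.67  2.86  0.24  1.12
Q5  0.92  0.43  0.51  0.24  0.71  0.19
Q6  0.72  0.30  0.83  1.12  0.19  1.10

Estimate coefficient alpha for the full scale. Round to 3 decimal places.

Σσ²ᵢ = 2.82 + 0.62 + 1.88 + 2.86 + 0.71 + 1.10 = 9.99
Σ_{i<j} σ_ij = 9.33
σ²_total = 9.99 + 2 × 9.33 = 28.65
α = (k/(k−1))·(1 − Σσ²ᵢ/σ²_total) = (6/5)·(1 − 9.99/28.65) = 0.782

α = 0.782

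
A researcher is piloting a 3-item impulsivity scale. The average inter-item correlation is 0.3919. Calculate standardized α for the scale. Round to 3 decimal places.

Standardized α = k·r̄ / (1 + (k−1)·r̄) = 3 × 0.3919 / (1 + 2 × 0.3919)
  = 1.1757 / 1.7838 = 0.659

standardized α = 0.659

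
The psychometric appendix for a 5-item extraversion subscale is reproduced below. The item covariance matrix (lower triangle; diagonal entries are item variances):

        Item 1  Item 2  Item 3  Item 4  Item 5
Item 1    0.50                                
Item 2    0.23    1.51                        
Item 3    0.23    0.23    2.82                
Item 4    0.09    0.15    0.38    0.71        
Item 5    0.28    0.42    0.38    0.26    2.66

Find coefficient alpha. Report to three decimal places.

ΣVar(i) = 0.50 + 1.51 + 2.82 + 0.71 + 2.66 = 8.20
Sum of the distinct covariances = 2.65
σ²_total = 8.20 + 2 × 2.65 = 13.50
α = (k/(k−1))·(1 − ΣVar(i)/σ²_total) = (5/4)·(1 − 8.20/13.50) = 0.491

coefficient alpha = 0.491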